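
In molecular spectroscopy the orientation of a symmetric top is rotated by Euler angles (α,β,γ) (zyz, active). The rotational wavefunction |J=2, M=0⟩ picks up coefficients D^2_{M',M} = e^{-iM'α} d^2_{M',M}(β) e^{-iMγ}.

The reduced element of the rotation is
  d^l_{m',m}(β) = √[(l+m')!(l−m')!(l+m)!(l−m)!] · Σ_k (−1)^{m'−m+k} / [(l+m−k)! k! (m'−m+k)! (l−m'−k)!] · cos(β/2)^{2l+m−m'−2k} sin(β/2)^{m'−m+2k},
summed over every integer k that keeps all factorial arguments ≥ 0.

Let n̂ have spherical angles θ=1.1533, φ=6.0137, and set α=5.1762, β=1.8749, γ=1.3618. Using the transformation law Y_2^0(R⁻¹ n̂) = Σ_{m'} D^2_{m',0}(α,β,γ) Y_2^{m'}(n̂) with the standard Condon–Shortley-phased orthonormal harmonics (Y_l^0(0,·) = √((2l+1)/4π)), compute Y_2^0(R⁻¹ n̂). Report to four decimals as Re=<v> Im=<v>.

Re=-0.1131 Im=0.0000

Need the full column D^2_{m',0} for m'=−2..2 at α=5.1762, β=1.8749, γ=1.3618.
cos(β/2)=0.591845, sin(β/2)=0.806052
d^2_{-2,0}: single k=2 term ⇒ +0.557465;  D = -0.334333-0.446081i
d^2_{-1,0}: k∈[1..2] ⇒ +0.409320 -0.759228 = -0.349908;  D = -0.156535+0.312942i
d^2_{0,0}: k∈[0..2] ⇒ +0.122697 -0.910337 +0.422135 = -0.365505;  D = -0.365505+0.000000i
d^2_{1,0}: k∈[0..1] ⇒ -0.409320 +0.759228 = +0.349908;  D = +0.156535+0.312942i
d^2_{2,0}: single k=0 term ⇒ +0.557465;  D = -0.334333+0.446081i
Y_2^{m'}(θ=1.1533,φ=6.0137) and Σ D·Y over m':
  (-0.3343-0.4461i)·(+0.2770+0.1657i)  (-0.1565+0.3129i)·(+0.2760+0.0762i)  (-0.3655+0.0000i)·(-0.1598+0.0000i)  (+0.1565+0.3129i)·(-0.2760+0.0762i)  (-0.3343+0.4461i)·(+0.2770-0.1657i)
Y_2^0(R⁻¹ n̂) = -0.113135+0.000000i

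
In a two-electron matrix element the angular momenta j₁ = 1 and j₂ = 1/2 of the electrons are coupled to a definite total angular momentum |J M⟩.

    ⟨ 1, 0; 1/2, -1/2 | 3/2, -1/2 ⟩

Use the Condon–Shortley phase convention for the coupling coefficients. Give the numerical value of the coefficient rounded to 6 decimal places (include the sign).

j₁+j₂−J=0  J+j₁−j₂=2  J−j₁+j₂=1  j₁+j₂+J+1=4
(j₁±m₁, j₂±m₂, J±M) = (1,1,0,1,1,2)
P² = 2/3
sum k=0..0:
  [0] +1/1 = 1
S = 1
C² = P²·S² = 2/3 ; C = +0.816497

+0.816497  (= +√(2/3))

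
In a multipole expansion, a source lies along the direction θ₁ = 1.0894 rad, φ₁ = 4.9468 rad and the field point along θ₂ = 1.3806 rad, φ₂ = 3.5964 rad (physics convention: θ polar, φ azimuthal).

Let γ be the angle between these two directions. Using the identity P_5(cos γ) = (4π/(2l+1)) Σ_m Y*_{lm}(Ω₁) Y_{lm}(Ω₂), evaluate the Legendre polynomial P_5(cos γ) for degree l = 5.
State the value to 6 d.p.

Term-by-term m-sum for l=5 (normalisation 4π/11 = 1.142397):
  term(m=-5) = (0.095986, 0.048615)   from Y*(Ω₁)=(0.233984, -0.098580), Y(Ω₂)=(0.274047, 0.323228)
  term(m=-4) = (0.068814, -0.083511)   from Y*(Ω₁)=(0.248171, 0.338130), Y(Ω₂)=(-0.063437, -0.250074)
  term(m=-3) = (0.030549, 0.039266)   from Y*(Ω₁)=(-0.144793, 0.170781), Y(Ω₂)=(0.045531, -0.217483)
  term(m=-2) = (-0.054877, 0.025888)   from Y*(Ω₁)=(0.196251, 0.099398), Y(Ω₂)=(-0.169369, 0.217697)
  term(m=-1) = (-0.010648, -0.047527)   from Y*(Ω₁)=(-0.068325, 0.286116), Y(Ω₂)=(-0.148743, 0.072735)
  term(m=+0) = (0.043501, 0.000000)   from Y*(Ω₁)=(0.156417, -0.000000), Y(Ω₂)=(0.278109, 0.000000)
  term(m=+1) = (-0.010648, 0.047527)   from Y*(Ω₁)=(0.068325, 0.286116), Y(Ω₂)=(0.148743, 0.072735)
  term(m=+2) = (-0.054877, -0.025888)   from Y*(Ω₁)=(0.196251, -0.099398), Y(Ω₂)=(-0.169369, -0.217697)
  term(m=+3) = (0.030549, -0.039266)   from Y*(Ω₁)=(0.144793, 0.170781), Y(Ω₂)=(-0.045531, -0.217483)
  term(m=+4) = (0.068814, 0.083511)   from Y*(Ω₁)=(0.248171, -0.338130), Y(Ω₂)=(-0.063437, 0.250074)
  term(m=+5) = (0.095986, -0.048615)   from Y*(Ω₁)=(-0.233984, -0.098580), Y(Ω₂)=(-0.274047, 0.323228)
Σ over m = (0.303149, 0.000000); ×(4π/11) → (0.346317, 0.000000). Real part: 0.346317

0.346317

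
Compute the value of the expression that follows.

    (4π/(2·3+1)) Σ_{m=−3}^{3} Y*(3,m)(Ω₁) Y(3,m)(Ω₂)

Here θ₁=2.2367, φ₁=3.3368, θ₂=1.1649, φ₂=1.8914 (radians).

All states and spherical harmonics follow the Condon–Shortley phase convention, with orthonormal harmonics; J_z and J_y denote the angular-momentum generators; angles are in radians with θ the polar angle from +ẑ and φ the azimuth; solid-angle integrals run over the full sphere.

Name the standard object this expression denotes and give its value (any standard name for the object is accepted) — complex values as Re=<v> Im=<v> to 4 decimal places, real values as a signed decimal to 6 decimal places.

Legendre polynomial (addition theorem), +0.221293

This sum is the spherical-harmonic addition theorem: it equals the Legendre polynomial P_l(cos γ) of the angle γ between the two directions.
Summing Y*_{l m}(θ₁,φ₁)·Y_{l m}(θ₂,φ₂) over m ∈ [−3, 3]; prefactor 4π/(2·3+1) = 1.795196:
  [-3]  conj(Y_{3,-3})(Ω₁) = -0.16907 - 0.11213j ; Y_{3,-3}(Ω₂) = 0.26540 + 0.18509j ; Δ = -0.02412 - 0.06105j
  [-2]  conj(Y_{3,-2})(Ω₁) = -0.36103 - 0.14858j ; Y_{3,-2}(Ω₂) = -0.27296 + 0.20374j ; Δ = 0.12882 - 0.03300j
  [-1]  conj(Y_{3,-1})(Ω₁) = -0.22642 - 0.04477j ; Y_{3,-1}(Ω₂) = 0.02063 + 0.06213j ; Δ = -0.00189 - 0.01499j
  [+0]  conj(Y_{3,0})(Ω₁) = 0.25170 + 0.00000j ; Y_{3,0}(Ω₂) = -0.32718 + 0.00000j ; Δ = -0.08235 + 0.00000j
  [+1]  conj(Y_{3,1})(Ω₁) = 0.22642 - 0.04477j ; Y_{3,1}(Ω₂) = -0.02063 + 0.06213j ; Δ = -0.00189 + 0.01499j
  [+2]  conj(Y_{3,2})(Ω₁) = -0.36103 + 0.14858j ; Y_{3,2}(Ω₂) = -0.27296 - 0.20374j ; Δ = 0.12882 + 0.03300j
  [+3]  conj(Y_{3,3})(Ω₁) = 0.16907 - 0.11213j ; Y_{3,3}(Ω₂) = -0.26540 + 0.18509j ; Δ = -0.02412 + 0.06105j
Σ over m = 0.12327 + 0.00000j; ×(4π/7) → 0.22129 + 0.00000j. Real part: 0.221293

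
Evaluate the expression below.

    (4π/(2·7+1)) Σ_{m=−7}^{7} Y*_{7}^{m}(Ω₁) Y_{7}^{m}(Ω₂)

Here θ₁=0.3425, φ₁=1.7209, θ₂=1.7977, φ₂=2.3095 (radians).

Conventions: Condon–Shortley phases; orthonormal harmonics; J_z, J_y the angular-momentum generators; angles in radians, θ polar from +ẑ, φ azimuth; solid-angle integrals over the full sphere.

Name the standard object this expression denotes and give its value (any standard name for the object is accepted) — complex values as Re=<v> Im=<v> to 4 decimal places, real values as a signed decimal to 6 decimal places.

Legendre polynomial (addition theorem), -0.127568

This sum is the spherical-harmonic addition theorem: it equals the Legendre polynomial P_l(cos γ) of the angle γ between the two directions.
Expand P_7 via completeness: Σ_{m} conj(Y_{7,m}) at Ω₁ times Y_{7,m} at Ω₂ —
  term(m=-7) = -0.00006 + 0.00008j   from Y*(Ω₁)=0.00021 - 0.00012j, Y(Ω₂)=-0.37386 + 0.18455j
  term(m=-6) = 0.00084 - 0.00035j   from Y*(Ω₁)=-0.00157 - 0.00198j, Y(Ω₂)=-0.09959 + 0.34613j
  term(m=-5) = 0.00178 + 0.00036j   from Y*(Ω₁)=-0.01126 + 0.01208j, Y(Ω₂)=-0.05780 - 0.09387j
  term(m=-4) = -0.01846 - 0.01853j   from Y*(Ω₁)=0.06192 + 0.04240j, Y(Ω₂)=-0.34245 - 0.06472j
  term(m=-3) = -0.00012 - 0.00063j   from Y*(Ω₁)=0.10398 - 0.21508j, Y(Ω₂)=0.00214 - 0.00161j
  term(m=-2) = -0.06256 + 0.15064j   from Y*(Ω₁)=-0.47585 - 0.14731j, Y(Ω₂)=0.03054 - 0.32603j
  term(m=-1) = 0.01703 - 0.01136j   from Y*(Ω₁)=-0.07935 + 0.52463j, Y(Ω₂)=-0.02598 - 0.02852j
  term(m=+0) = -0.02918 + 0.00000j   from Y*(Ω₁)=-0.09144 + 0.00000j, Y(Ω₂)=0.31918 + 0.00000j
  term(m=+1) = 0.01703 + 0.01136j   from Y*(Ω₁)=0.07935 + 0.52463j, Y(Ω₂)=0.02598 - 0.02852j
  term(m=+2) = -0.06256 - 0.15064j   from Y*(Ω₁)=-0.47585 + 0.14731j, Y(Ω₂)=0.03054 + 0.32603j
  term(m=+3) = -0.00012 + 0.00063j   from Y*(Ω₁)=-0.10398 - 0.21508j, Y(Ω₂)=-0.00214 - 0.00161j
  term(m=+4) = -0.01846 + 0.01853j   from Y*(Ω₁)=0.06192 - 0.04240j, Y(Ω₂)=-0.34245 + 0.06472j
  term(m=+5) = 0.00178 - 0.00036j   from Y*(Ω₁)=0.01126 + 0.01208j, Y(Ω₂)=0.05780 - 0.09387j
  term(m=+6) = 0.00084 + 0.00035j   from Y*(Ω₁)=-0.00157 + 0.00198j, Y(Ω₂)=-0.09959 - 0.34613j
  term(m=+7) = -0.00006 - 0.00008j   from Y*(Ω₁)=-0.00021 - 0.00012j, Y(Ω₂)=0.37386 + 0.18455j
Total Σ_m = -0.15227 + 0.00000j. Multiply by 0.837758: -0.12757 + 0.00000j. P_7(cos γ) = -0.127568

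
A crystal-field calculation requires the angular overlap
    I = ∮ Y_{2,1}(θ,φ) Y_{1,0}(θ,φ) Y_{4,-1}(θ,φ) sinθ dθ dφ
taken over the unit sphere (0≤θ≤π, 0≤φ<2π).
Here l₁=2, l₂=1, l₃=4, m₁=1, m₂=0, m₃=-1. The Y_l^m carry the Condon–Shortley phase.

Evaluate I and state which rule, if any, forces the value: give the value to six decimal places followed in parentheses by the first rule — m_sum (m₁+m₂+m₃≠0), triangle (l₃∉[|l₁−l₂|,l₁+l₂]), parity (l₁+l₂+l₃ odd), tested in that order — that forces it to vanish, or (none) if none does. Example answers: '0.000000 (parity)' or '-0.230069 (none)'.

triangle: need 1≤l₃≤3, have 4; I=0

0.000000 (triangle)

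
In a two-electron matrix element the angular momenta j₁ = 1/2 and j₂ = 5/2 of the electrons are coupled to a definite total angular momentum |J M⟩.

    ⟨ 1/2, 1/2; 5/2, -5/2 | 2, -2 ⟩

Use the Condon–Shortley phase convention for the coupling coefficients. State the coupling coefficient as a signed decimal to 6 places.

+√(5/6) = +0.912871

j₁+j₂−J=1  J+j₁−j₂=0  J−j₁+j₂=4  j₁+j₂+J+1=6
(j₁±m₁, j₂±m₂, J±M) = (1,0,0,5,0,4)
P² = 480
sum k=0..0:
  [0] +1/24 = 1/24
S = 1/24
C² = P²·S² = 5/6 ; C = +0.912871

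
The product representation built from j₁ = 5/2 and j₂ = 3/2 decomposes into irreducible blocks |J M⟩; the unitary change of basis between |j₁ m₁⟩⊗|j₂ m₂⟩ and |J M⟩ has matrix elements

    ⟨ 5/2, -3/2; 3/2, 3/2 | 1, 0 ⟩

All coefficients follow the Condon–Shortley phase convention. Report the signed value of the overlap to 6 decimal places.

-0.447214  (= −√(1/5))

j₁+j₂−J=3  J+j₁−j₂=2  J−j₁+j₂=0  j₁+j₂+J+1=6
(j₁±m₁, j₂±m₂, J±M) = (1,4,3,0,1,1)
P² = 36/5
sum k=3..3:
  [3] −1/6 = -1/6
S = -1/6
C² = P²·S² = 1/5 ; C = -0.447214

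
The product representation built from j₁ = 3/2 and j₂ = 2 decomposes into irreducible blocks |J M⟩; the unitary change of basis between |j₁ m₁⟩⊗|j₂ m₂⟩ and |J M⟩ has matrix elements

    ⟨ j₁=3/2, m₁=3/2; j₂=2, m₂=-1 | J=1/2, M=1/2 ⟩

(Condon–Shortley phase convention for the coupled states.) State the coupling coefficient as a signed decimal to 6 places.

+√(1/10) ≈ +0.316228

√[2·3!0!1!/5! · 3!0!1!3!1!0!] = √(18/5)
  +(−1)^0/∏(0,3,0,1,0,0)! = 1/6  (running 1/6)
⟨..|..⟩ = √(18/5)·(1/6) = +0.316228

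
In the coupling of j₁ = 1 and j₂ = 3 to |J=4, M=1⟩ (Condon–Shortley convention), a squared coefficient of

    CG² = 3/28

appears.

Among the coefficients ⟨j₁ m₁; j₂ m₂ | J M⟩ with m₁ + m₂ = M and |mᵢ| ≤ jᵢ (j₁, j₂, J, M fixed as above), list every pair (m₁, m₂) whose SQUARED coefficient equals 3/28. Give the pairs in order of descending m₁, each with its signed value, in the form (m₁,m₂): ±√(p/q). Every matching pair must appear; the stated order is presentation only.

Admissible pairs with m₁+m₂ = M = 1: (-1,2), (0,1), (1,0)
  (m₁,m₂)=(1,0): CG² = 5/14, CG = +√(5/14)
  (m₁,m₂)=(0,1): CG² = 15/28, CG = +√(15/28)
  (m₁,m₂)=(-1,2): CG² = 3/28, CG = +√(3/28)   ← matches the target
Pairs with CG² = 3/28: (-1,2): +√(3/28)

(-1,2): +√(3/28)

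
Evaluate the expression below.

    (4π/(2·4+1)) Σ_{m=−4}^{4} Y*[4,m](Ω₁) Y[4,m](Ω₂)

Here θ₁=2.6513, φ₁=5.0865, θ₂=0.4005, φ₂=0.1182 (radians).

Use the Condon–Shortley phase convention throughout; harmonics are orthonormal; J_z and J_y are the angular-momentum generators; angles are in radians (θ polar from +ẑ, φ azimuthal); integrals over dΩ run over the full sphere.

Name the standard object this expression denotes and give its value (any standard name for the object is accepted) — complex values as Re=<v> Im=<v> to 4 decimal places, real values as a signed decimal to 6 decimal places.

Legendre polynomial (addition theorem), -0.319284

This sum is the spherical-harmonic addition theorem: it equals the Legendre polynomial P_l(cos γ) of the angle γ between the two directions.
Addition theorem: P_4(cos γ) = (4π/9) Σ_m Y*_{lm}(Ω₁) Y_{lm}(Ω₂), m = −4…4:
  term(m=-4) = 0.00012 + 0.00019j   from Y*(Ω₁)=0.00162 + 0.02170j, Y(Ω₂)=0.00910 - 0.00466j
  term(m=-3) = 0.00547 - 0.00567j   from Y*(Ω₁)=0.10389 - 0.04999j, Y(Ω₂)=0.06406 - 0.02372j
  term(m=-2) = -0.07220 - 0.04056j   from Y*(Ω₁)=-0.24180 - 0.22446j, Y(Ω₂)=0.24401 - 0.05878j
  term(m=-1) = -0.06072 + 0.23209j   from Y*(Ω₁)=-0.17581 + 0.44780j, Y(Ω₂)=0.49520 - 0.05881j
  term(m=+0) = 0.02600 + 0.00000j   from Y*(Ω₁)=0.09008 + 0.00000j, Y(Ω₂)=0.28863 + 0.00000j
  term(m=+1) = -0.06072 - 0.23209j   from Y*(Ω₁)=0.17581 + 0.44780j, Y(Ω₂)=-0.49520 - 0.05881j
  term(m=+2) = -0.07220 + 0.04056j   from Y*(Ω₁)=-0.24180 + 0.22446j, Y(Ω₂)=0.24401 + 0.05878j
  term(m=+3) = 0.00547 + 0.00567j   from Y*(Ω₁)=-0.10389 - 0.04999j, Y(Ω₂)=-0.06406 - 0.02372j
  term(m=+4) = 0.00012 - 0.00019j   from Y*(Ω₁)=0.00162 - 0.02170j, Y(Ω₂)=0.00910 + 0.00466j
Total Σ_m = -0.22867 - 0.00000j. Multiply by 1.396263: -0.31928 - 0.00000j. P_4(cos γ) = -0.319284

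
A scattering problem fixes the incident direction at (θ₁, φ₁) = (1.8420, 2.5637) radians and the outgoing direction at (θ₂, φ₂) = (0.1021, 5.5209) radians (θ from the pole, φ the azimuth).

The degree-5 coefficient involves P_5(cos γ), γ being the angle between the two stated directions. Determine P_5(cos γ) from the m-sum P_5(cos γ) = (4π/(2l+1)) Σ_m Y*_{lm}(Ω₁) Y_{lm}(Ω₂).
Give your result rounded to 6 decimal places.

-0.311702

Summing Y*_{l m}(θ₁,φ₁)·Y_{l m}(θ₂,φ₂) over m ∈ [−5, 5]; prefactor 4π/(2·5+1) = 1.142397:
  term(m=-5) = (-0.000001, -0.000002)   from Y*(Ω₁)=(0.373107, 0.096117), Y(Ω₂)=(-0.000004, -0.000003)
  term(m=-4) = (-0.000040, -0.000036)   from Y*(Ω₁)=(0.228628, 0.250000), Y(Ω₂)=(-0.000157, 0.000015)
  term(m=-3) = (0.000270, 0.000167)   from Y*(Ω₁)=(-0.017766, -0.108104), Y(Ω₂)=(-0.001901, 0.002185)
  term(m=-2) = (0.010637, 0.004111)   from Y*(Ω₁)=(0.133338, -0.302626), Y(Ω₂)=(0.001593, 0.034445)
  term(m=-1) = (-0.007898, -0.001473)   from Y*(Ω₁)=(-0.026735, 0.017435), Y(Ω₂)=(0.182067, 0.173839)
  term(m=+0) = (-0.278784, -0.000000)   from Y*(Ω₁)=(-0.322726, -0.000000), Y(Ω₂)=(0.863841, 0.000000)
  term(m=+1) = (-0.007898, 0.001473)   from Y*(Ω₁)=(0.026735, 0.017435), Y(Ω₂)=(-0.182067, 0.173839)
  term(m=+2) = (0.010637, -0.004111)   from Y*(Ω₁)=(0.133338, 0.302626), Y(Ω₂)=(0.001593, -0.034445)
  term(m=+3) = (0.000270, -0.000167)   from Y*(Ω₁)=(0.017766, -0.108104), Y(Ω₂)=(0.001901, 0.002185)
  term(m=+4) = (-0.000040, 0.000036)   from Y*(Ω₁)=(0.228628, -0.250000), Y(Ω₂)=(-0.000157, -0.000015)
  term(m=+5) = (-0.000001, 0.000002)   from Y*(Ω₁)=(-0.373107, 0.096117), Y(Ω₂)=(0.000004, -0.000003)
Σ over m = (-0.272849, -0.000000); ×(4π/11) → (-0.311702, -0.000000). Real part: -0.311702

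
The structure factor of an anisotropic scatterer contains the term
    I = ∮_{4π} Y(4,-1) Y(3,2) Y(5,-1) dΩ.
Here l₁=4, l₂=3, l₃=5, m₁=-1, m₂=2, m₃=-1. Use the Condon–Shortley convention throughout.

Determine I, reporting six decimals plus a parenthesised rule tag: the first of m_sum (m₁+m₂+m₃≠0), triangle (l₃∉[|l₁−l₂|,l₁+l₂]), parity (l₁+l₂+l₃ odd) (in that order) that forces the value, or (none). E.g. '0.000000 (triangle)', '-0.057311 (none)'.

0.138239 (none)

Rules hold: Σm=0, L=12 even, 1≤5≤7.
N = 9·7·11 = 693
Δ = 2!·6!·4!/13! = 1/180180
Racah Σ t=0..2: t=0:+1/576 t=1:−1/144 t=2:+1/576 = -1/288
⇒ 3j(4 3 5; 0 0 0)² = 20/1001, sgn +1
Racah Σ t=1..2: t=1:−1/1152 t=2:+1/432 = 5/3456
⇒ 3j(4 3 5; -1 2 -1)² = 625/36036, sgn +1
4πI² = N·(3j₀)²·(3jₘ)² = 3125/13013
I = +1·√(0.240144/4π) = 0.13823925
No selection rule forces the value: the integral is nonzero (none).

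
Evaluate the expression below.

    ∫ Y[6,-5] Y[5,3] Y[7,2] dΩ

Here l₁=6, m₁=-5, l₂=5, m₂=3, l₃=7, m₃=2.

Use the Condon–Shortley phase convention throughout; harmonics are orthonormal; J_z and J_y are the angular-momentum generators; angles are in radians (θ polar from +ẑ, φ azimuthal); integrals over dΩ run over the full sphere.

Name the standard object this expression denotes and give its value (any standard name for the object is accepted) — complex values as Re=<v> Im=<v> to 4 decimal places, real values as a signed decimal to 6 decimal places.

This is a Gaunt coefficient — the integral of a triple product of spherical harmonics over the sphere.
m-sum 0 ✓  L=18 even ✓  1≤7≤11 ✓
Π(2lᵢ+1) = 13×11×15 = 2145
triangle coeff Δ(6,5,7) = 1/174594420
Σ_t [0,4]: t=0:+1/4147200 t=1:−1/207360 t=2:+1/82944 t=3:−1/207360 t=4:+1/4147200 = 1/345600
(3j)²=420/46189 [(6 5 7; 0 0 0)], sign=-1
Σ_t [3,4]: t=3:−1/29030400 t=4:+1/5806080 = 1/7257600
(3j)²=64/4199 [(6 5 7; -5 3 2)], sign=-1
⇒ 4πI² = 403200/1356277
I = (+1)√(403200/1356277/(4π)) = 0.15380878

Gaunt coefficient, +0.153809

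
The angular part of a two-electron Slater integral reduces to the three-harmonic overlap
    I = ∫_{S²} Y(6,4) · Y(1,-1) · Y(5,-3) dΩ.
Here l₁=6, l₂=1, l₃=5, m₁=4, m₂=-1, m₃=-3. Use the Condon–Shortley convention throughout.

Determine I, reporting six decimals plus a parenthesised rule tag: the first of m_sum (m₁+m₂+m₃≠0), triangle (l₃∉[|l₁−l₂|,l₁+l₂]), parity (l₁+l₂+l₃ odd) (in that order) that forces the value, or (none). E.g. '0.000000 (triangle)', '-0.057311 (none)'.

m-sum 0 ✓  L=12 even ✓  5≤5≤7 ✓
Π(2lᵢ+1) = 13×3×11 = 429
triangle coeff Δ(6,1,5) = 1/858
Σ_t [1,1]: t=1:−1/14400 = -1/14400
(3j)²=6/143 [(6 1 5; 0 0 0)], sign=+1
Σ_t [0,0]: t=0:+1/161280 = 1/161280
(3j)²=15/286 [(6 1 5; 4 -1 -3)], sign=+1
⇒ 4πI² = 135/143
I = (+1)√(135/143/(4π)) = 0.27409047
No selection rule forces the value: the integral is nonzero (none).

0.274090 (none)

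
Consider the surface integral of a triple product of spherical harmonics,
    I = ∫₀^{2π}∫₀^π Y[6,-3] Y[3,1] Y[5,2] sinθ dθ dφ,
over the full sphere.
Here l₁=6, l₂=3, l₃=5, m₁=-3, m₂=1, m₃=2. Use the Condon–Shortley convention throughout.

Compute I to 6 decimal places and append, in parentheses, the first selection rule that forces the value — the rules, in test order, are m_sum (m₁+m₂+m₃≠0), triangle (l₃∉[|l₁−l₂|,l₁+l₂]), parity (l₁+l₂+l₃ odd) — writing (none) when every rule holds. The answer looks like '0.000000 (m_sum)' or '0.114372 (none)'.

Rules hold: Σm=0, L=14 even, 3≤5≤9.
N = 13·7·11 = 1001
Δ = 4!·8!·2!/15! = 1/675675
Racah Σ t=1..3: t=1:−1/8640 t=2:+1/2304 t=3:−1/8640 = 7/34560
⇒ 3j(6 3 5; 0 0 0)² = 7/429, sgn -1
Racah Σ t=2..4: t=2:+1/40320 t=3:−1/8640 t=4:+1/34560 = -1/16128
⇒ 3j(6 3 5; -3 1 2)² = 18/1001, sgn +1
4πI² = N·(3j₀)²·(3jₘ)² = 42/143
I = -1·√(0.293706/4π) = -0.15288036
No selection rule forces the value: the integral is nonzero (none).

-0.152880 (none)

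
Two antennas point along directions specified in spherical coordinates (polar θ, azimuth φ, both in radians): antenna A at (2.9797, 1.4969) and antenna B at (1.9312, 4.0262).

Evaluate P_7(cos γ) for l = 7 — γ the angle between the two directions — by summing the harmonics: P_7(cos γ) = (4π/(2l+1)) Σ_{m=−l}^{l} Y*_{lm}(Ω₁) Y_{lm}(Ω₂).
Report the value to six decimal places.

-0.292232

Expand P_7 via completeness: Σ_{m} conj(Y_{7,m}) at Ω₁ times Y_{7,m} at Ω₂ —
  m=-7: (-0.000001-0.000001i) × (-0.312853-0.028528i) = +0.000000+0.000000i  (running Σ = +0.000000+0.000000i)
  m=-6: (+0.000029-0.000014i) × (-0.248389-0.366792i) = -0.000012-0.000007i  (running Σ = -0.000012-0.000007i)
  m=-5: (+0.000168+0.000434i) × (+0.046327-0.155612i) = +0.000075-0.000006i  (running Σ = +0.000063-0.000013i)
  m=-4: (-0.004519+0.001376i) × (-0.253152+0.106088i) = +0.000998-0.000828i  (running Σ = +0.001061-0.000841i)
  m=-3: (-0.007577-0.033618i) × (-0.239942-0.127296i) = -0.002461+0.009031i  (running Σ = -0.001400+0.008190i)
  m=-2: (+0.172706-0.025712i) × (+0.033634+0.167282i) = +0.010110+0.028026i  (running Σ = +0.008710+0.036216i)
  m=-1: (+0.040517+0.547293i) × (-0.187776+0.229289i) = -0.133096-0.093479i  (running Σ = -0.124387-0.057263i)
  m=0: (-0.726582-0.000000i) × (+0.137704+0.000000i) = -0.100054-0.000000i  (running Σ = -0.224440-0.057263i)
  m=1: (-0.040517+0.547293i) × (+0.187776+0.229289i) = -0.133096+0.093479i  (running Σ = -0.357537+0.036216i)
  m=2: (+0.172706+0.025712i) × (+0.033634-0.167282i) = +0.010110-0.028026i  (running Σ = -0.347427+0.008190i)
  m=3: (+0.007577-0.033618i) × (+0.239942-0.127296i) = -0.002461-0.009031i  (running Σ = -0.349888-0.000841i)
  m=4: (-0.004519-0.001376i) × (-0.253152-0.106088i) = +0.000998+0.000828i  (running Σ = -0.348890-0.000013i)
  m=5: (-0.000168+0.000434i) × (-0.046327-0.155612i) = +0.000075+0.000006i  (running Σ = -0.348815-0.000007i)
  m=6: (+0.000029+0.000014i) × (-0.248389+0.366792i) = -0.000012+0.000007i  (running Σ = -0.348827+0.000000i)
  m=7: (+0.000001-0.000001i) × (+0.312853-0.028528i) = +0.000000-0.000000i  (running Σ = -0.348827-0.000000i)
Total Σ_m = -0.348827-0.000000i. Multiply by 0.837758: -0.292232-0.000000i. P_7(cos γ) = -0.292232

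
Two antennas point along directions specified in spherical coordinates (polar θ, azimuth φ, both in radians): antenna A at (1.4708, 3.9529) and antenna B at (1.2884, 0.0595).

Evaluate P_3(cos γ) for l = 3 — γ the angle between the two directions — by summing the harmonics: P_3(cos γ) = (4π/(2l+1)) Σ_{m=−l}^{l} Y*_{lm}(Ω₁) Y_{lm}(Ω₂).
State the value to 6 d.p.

0.252719

Expand P_3 via completeness: Σ_{m} conj(Y_{3,m}) at Ω₁ times Y_{3,m} at Ω₂ —
  m=-3: Y*=+0.312312-0.267178i  Y=+0.363711-0.065621i  product +0.096059-0.117670i
  m=-2: Y*=-0.005232+0.100872i  Y=+0.260813-0.031184i  product +0.001781+0.026472i
  m=-1: Y*=+0.210381+0.221575i  Y=-0.189538+0.011291i  product -0.042377-0.039622i
  m=+0: Y*=-0.109906-0.000000i  Y=-0.271592+0.000000i  product +0.029850+0.000000i
  m=+1: Y*=-0.210381+0.221575i  Y=+0.189538+0.011291i  product -0.042377+0.039622i
  m=+2: Y*=-0.005232-0.100872i  Y=+0.260813+0.031184i  product +0.001781-0.026472i
  m=+3: Y*=-0.312312-0.267178i  Y=-0.363711-0.065621i  product +0.096059+0.117670i
Total Σ_m = +0.140775+0.000000i. Multiply by 1.795196: +0.252719+0.000000i. P_3(cos γ) = 0.252719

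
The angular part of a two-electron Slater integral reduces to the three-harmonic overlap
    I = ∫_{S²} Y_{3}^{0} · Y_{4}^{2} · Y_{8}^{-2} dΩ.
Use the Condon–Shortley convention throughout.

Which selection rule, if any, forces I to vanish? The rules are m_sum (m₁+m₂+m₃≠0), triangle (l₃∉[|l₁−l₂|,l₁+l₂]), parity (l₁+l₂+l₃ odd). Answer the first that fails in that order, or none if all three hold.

triangle

azimuthal sum: 0 + 2 − 2 = 0  ✓
l₃ must lie in [1,7]; have l₃=8  ✗
L = 3 + 4 + 8 = 15 (odd)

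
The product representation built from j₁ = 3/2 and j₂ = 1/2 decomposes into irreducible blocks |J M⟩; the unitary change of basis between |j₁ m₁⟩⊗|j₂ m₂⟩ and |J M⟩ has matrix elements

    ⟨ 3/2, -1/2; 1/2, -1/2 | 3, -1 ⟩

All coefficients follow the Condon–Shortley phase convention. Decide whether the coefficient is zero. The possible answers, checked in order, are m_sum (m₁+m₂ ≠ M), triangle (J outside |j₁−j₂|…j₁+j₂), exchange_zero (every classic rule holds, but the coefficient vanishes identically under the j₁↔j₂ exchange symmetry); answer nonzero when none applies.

triangle

m-sum: m₁+m₂ = -1/2+(-1/2) = -1, M = -1  ✓
triangle: need |j₁−j₂| ≤ J ≤ j₁+j₂, i.e. J ∈ [1, 2]; J = 3 is outside ✗ ⇒ coefficient is 0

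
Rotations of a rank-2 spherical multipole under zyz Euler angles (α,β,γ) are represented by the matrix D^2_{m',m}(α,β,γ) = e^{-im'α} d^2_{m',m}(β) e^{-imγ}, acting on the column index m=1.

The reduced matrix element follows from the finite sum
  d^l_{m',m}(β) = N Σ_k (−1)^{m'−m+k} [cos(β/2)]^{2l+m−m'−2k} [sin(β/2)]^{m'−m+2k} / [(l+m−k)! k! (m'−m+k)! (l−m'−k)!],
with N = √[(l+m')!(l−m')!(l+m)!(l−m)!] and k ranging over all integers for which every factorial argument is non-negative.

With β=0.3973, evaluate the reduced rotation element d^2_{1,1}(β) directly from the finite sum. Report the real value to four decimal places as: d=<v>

d^2_{1,1}(β=0.3973) via the finite sum:
With c≡cos(β/2)=0.980334 and s≡sin(β/2)=0.197346, N=[6·1·6·1]^{1/2}=6.000000
Admissible k: 0..1 (factorial args all ≥0)
  k=0: (−1)^0·6.0000/(6)·0.9803^4·0.1973^0 = +0.923626
  k=1: (−1)^1·6.0000/(2)·0.9803^2·0.1973^2 = -0.112286
d^2_{1,1}(0.3973) = +0.923626 -0.112286 = +0.811340

d=0.8113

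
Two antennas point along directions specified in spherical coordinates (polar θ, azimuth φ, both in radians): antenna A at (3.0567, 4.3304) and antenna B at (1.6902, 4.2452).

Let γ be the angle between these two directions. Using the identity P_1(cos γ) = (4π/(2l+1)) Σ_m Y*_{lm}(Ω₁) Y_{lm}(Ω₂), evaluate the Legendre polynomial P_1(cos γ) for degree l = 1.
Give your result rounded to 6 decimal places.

0.202573

Term-by-term m-sum for l=1 (normalisation 4π/3 = 4.188790):
  term(m=-1) = +0.010013+0.000855i   from Y*(Ω₁)=-0.010920-0.027183i, Y(Ω₂)=-0.154495+0.306274i
  term(m=+0) = +0.028335+0.000000i   from Y*(Ω₁)=-0.486843-0.000000i, Y(Ω₂)=-0.058202+0.000000i
  term(m=+1) = +0.010013-0.000855i   from Y*(Ω₁)=+0.010920-0.027183i, Y(Ω₂)=+0.154495+0.306274i
Total Σ_m = +0.048361+0.000000i. Multiply by 4.188790: +0.202573+0.000000i. P_1(cos γ) = 0.202573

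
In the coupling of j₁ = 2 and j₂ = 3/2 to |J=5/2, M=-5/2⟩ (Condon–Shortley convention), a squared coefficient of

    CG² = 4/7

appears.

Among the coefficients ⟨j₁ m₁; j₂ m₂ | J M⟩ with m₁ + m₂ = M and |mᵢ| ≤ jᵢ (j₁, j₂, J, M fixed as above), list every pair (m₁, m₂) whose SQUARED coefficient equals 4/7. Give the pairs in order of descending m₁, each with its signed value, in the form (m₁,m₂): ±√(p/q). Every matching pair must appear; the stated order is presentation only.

(-2,-1/2): −√(4/7)

Admissible pairs with m₁+m₂ = M = -5/2: (-2,-1/2), (-1,-3/2)
  (m₁,m₂)=(-1,-3/2): CG² = 3/7, CG = +√(3/7)
  (m₁,m₂)=(-2,-1/2): CG² = 4/7, CG = −√(4/7)   ← matches the target
Pairs with CG² = 4/7: (-2,-1/2): −√(4/7)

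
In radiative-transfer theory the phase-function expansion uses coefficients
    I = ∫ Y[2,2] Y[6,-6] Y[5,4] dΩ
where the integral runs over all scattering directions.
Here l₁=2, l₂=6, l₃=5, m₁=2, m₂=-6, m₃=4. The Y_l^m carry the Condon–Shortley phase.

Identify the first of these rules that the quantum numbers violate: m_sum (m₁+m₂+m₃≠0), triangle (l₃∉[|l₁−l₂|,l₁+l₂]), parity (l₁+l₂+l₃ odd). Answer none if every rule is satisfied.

azimuthal sum: 2 − 6 + 4 = 0  ✓
4 ≤ 5 ≤ 8 (triangle on l)  ✓
L = 2 + 6 + 5 = 13 (odd)  ✗

parity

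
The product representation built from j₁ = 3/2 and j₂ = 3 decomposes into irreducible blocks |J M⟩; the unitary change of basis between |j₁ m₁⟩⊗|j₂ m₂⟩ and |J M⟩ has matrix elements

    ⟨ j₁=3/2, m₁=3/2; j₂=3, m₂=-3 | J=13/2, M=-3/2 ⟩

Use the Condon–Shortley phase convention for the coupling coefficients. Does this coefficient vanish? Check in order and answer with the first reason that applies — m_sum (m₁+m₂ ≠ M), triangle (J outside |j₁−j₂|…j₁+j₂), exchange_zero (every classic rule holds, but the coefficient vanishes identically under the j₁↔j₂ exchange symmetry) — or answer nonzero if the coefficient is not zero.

m-sum: m₁+m₂ = 3/2+(-3) = -3/2, M = -3/2  ✓
triangle: need |j₁−j₂| ≤ J ≤ j₁+j₂, i.e. J ∈ [3/2, 9/2]; J = 13/2 is outside ✗ ⇒ coefficient is 0

triangle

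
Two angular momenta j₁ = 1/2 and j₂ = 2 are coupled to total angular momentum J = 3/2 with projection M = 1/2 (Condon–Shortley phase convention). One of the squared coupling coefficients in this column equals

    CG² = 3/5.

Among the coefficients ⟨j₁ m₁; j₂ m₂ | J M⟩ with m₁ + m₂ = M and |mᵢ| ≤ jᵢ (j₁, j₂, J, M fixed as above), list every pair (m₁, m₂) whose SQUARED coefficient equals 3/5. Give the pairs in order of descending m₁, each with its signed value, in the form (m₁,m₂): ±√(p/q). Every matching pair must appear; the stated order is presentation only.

(-1/2,1): −√(3/5)

Admissible pairs with m₁+m₂ = M = 1/2: (-1/2,1), (1/2,0)
  (m₁,m₂)=(1/2,0): CG² = 2/5, CG = +√(2/5)
  (m₁,m₂)=(-1/2,1): CG² = 3/5, CG = −√(3/5)   ← matches the target
Pairs with CG² = 3/5: (-1/2,1): −√(3/5)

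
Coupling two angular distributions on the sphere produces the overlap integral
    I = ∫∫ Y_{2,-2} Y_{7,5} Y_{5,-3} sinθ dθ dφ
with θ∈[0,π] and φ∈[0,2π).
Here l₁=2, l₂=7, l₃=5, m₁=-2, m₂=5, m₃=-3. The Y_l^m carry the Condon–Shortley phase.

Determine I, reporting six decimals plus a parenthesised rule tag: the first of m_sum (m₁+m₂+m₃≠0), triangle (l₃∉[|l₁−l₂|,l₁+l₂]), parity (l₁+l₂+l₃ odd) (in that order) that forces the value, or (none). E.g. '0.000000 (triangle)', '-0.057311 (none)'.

Checks pass: Σm=0; 14 even; l₃=5∈[5,9].
(2·2+1)(2·7+1)(2·5+1) = 825
Δ: 4! 0! 10! / 15! → 1/15015
sum: t=2:+1/57600 = 1/57600
3j²(2 7 5; 0 0 0) = Δ·Π!·Σ² = 21/715  (sign -1)
sum: t=4:+1/1935360 = 1/1935360
3j²(2 7 5; -2 5 -3) = Δ·Π!·Σ² = 3/91  (sign +1)
combine: 4πI² = 825·21/715·3/91 = 135/169
take √, sign -1: I = -0.25212656
No selection rule forces the value: the integral is nonzero (none).

-0.252127 (none)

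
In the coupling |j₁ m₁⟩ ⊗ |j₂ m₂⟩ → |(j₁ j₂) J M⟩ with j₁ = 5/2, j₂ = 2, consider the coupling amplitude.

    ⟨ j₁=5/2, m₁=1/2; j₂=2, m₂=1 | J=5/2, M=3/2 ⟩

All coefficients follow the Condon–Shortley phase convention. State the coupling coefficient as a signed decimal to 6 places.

−√(6/35) ≈ -0.414039

triangle: 2!×3!×2!/8! = 24/40320
(j±m)!: 3!×2!×3!×1!×4!×1! = 1728
prefactor² = (2J+1)×Δ×N² = 216/35
  k=1: −1/(1!×1!×1!×2!×2!×0!) = -1/4
  k=2: +1/(2!×0!×0!×1!×3!×1!) = 1/12
Σ = -1/6  ⇒  CG² = 216/35×(-1/6)² = 6/35
CG = −√(6/35) = -0.414039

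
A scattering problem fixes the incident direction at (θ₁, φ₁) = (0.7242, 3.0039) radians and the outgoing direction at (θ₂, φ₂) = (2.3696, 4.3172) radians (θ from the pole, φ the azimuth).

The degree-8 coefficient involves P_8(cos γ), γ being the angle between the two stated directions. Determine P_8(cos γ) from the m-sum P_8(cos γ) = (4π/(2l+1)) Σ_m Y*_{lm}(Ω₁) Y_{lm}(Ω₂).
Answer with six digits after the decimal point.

Expand P_8 via completeness: Σ_{m} conj(Y_{8,m}) at Ω₁ times Y_{8,m} at Ω₂ —
  m=-8: (0.00865 - 0.01707j) × (-0.02889 - 0.00058j) = -0.00026 + 0.00049j  (running Σ = -0.00026 + 0.00049j)
  m=-7: (-0.04936 + 0.07108j) × (-0.04352 - 0.11046j) = 0.01000 + 0.00236j  (running Σ = 0.00974 + 0.00285j)
  m=-6: (0.16000 - 0.17360j) × (0.20854 - 0.20240j) = -0.00177 - 0.06859j  (running Σ = 0.00797 - 0.06574j)
  m=-5: (-0.32517 + 0.26754j) × (0.41577 + 0.17831j) = -0.18290 + 0.05325j  (running Σ = -0.17494 - 0.01249j)
  m=-4: (0.38175 - 0.23446j) × (-0.00382 + 0.38321j) = 0.08839 + 0.14719j  (running Σ = -0.08655 + 0.13470j)
  m=-3: (-0.12006 + 0.05262j) × (0.01353 - 0.00549j) = -0.00134 + 0.00137j  (running Σ = -0.08788 + 0.13607j)
  m=-2: (-0.30573 + 0.08639j) × (0.26488 + 0.26753j) = -0.10409 - 0.05891j  (running Σ = -0.19197 + 0.07716j)
  m=-1: (0.29617 - 0.04104j) × (-0.06572 + 0.15754j) = -0.01300 + 0.04936j  (running Σ = -0.20497 + 0.12651j)
  m=0: (0.23358 + 0.00000j) × (0.32988 + 0.00000j) = 0.07705 + 0.00000j  (running Σ = -0.12792 + 0.12651j)
  m=1: (-0.29617 - 0.04104j) × (0.06572 + 0.15754j) = -0.01300 - 0.04936j  (running Σ = -0.14092 + 0.07716j)
  m=2: (-0.30573 - 0.08639j) × (0.26488 - 0.26753j) = -0.10409 + 0.05891j  (running Σ = -0.24501 + 0.13607j)
  m=3: (0.12006 + 0.05262j) × (-0.01353 - 0.00549j) = -0.00134 - 0.00137j  (running Σ = -0.24634 + 0.13470j)
  m=4: (0.38175 + 0.23446j) × (-0.00382 - 0.38321j) = 0.08839 - 0.14719j  (running Σ = -0.15795 - 0.01249j)
  m=5: (0.32517 + 0.26754j) × (-0.41577 + 0.17831j) = -0.18290 - 0.05325j  (running Σ = -0.34086 - 0.06574j)
  m=6: (0.16000 + 0.17360j) × (0.20854 + 0.20240j) = -0.00177 + 0.06859j  (running Σ = -0.34263 + 0.00285j)
  m=7: (0.04936 + 0.07108j) × (0.04352 - 0.11046j) = 0.01000 - 0.00236j  (running Σ = -0.33263 + 0.00049j)
  m=8: (0.00865 + 0.01707j) × (-0.02889 + 0.00058j) = -0.00026 - 0.00049j  (running Σ = -0.33289 + 0.00000j)
Σ over m = -0.33289 + 0.00000j; ×(4π/17) → -0.24607 + 0.00000j. Real part: -0.246072

-0.246072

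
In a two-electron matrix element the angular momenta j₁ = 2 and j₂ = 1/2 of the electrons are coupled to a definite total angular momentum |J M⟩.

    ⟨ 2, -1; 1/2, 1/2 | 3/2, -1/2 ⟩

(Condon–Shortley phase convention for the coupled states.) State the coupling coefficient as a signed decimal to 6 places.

√[4·1!3!0!/5! · 1!3!1!0!1!2!] = √(12/5)
  +(−1)^1/∏(1,0,2,0,1,0)! = -1/2  (running -1/2)
⟨..|..⟩ = √(12/5)·(-1/2) = -0.774597

−√(3/5) = -0.774597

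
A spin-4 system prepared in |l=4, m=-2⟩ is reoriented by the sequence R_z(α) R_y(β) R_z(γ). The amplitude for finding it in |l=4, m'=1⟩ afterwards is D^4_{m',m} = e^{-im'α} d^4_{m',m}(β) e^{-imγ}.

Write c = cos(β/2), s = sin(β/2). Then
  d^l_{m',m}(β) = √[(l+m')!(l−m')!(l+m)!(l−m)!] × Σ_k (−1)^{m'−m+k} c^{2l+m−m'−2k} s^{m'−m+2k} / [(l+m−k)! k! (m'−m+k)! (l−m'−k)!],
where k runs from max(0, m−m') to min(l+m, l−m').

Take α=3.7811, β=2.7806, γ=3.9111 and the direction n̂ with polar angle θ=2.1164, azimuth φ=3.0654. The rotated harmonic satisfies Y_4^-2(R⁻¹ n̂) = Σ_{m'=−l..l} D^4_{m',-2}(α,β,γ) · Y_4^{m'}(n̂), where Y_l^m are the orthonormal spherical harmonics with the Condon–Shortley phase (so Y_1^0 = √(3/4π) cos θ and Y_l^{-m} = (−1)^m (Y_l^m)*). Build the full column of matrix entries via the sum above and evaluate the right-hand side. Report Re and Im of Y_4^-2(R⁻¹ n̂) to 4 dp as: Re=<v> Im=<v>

Need the full column D^4_{m',-2} for m'=−4..4 at α=3.7811, β=2.7806, γ=3.9111.
cos(β/2)=0.179518, sin(β/2)=0.983755
d^4_{-4,-2}: single k=2 term ⇒ +0.000171;  D = -0.000099-0.000140i
d^4_{-3,-2}: k∈[1..2] ⇒ +0.000022 -0.001992 = -0.001970;  D = -0.001873-0.000612i
d^4_{-2,-2}: k∈[0..2] ⇒ +0.000001 -0.000389 +0.014590 = +0.014203;  D = -0.013466+0.004516i
d^4_{-1,-2}: k∈[0..2] ⇒ -0.000025 +0.003765 -0.075383 = -0.071643;  D = -0.040908+0.058815i
d^4_{0,-2}: k∈[0..2] ⇒ +0.000307 -0.024608 +0.277113 = +0.252813;  D = +0.008033+0.252685i
d^4_{1,-2}: k∈[0..2] ⇒ -0.002510 +0.113074 -0.679128 = -0.568564;  D = +0.353645+0.445197i
d^4_{2,-2}: k∈[0..2] ⇒ +0.014590 -0.350524 +0.877192 = +0.541259;  D = +0.523067+0.139147i
d^4_{3,-2}: k∈[0..1] ⇒ -0.059833 +0.598935 = +0.539101;  D = -0.500743+0.199717i
d^4_{4,-2}: single k=0 term ⇒ +0.154566;  D = +0.081025-0.131628i
Y_4^{m'}(θ=2.1164,φ=3.0654) and Σ D·Y over m':
  (-0.0001-0.0001i)·(+0.2254+0.0709i)  (-0.0019-0.0006i)·(+0.3952+0.0919i)  (-0.0135+0.0045i)·(+0.2138+0.0328i)  (-0.0409+0.0588i)·(-0.2333-0.0178i)  (+0.0080+0.2527i)·(-0.2688+0.0000i)  (+0.3536+0.4452i)·(+0.2333-0.0178i)  (+0.5231+0.1391i)·(+0.2138-0.0328i)  (-0.5007+0.1997i)·(-0.3952+0.0919i)  (+0.0810-0.1316i)·(+0.2254-0.0709i)
Y_4^-2(R⁻¹ n̂) = +0.400005-0.131057i

Re=0.4000 Im=-0.1311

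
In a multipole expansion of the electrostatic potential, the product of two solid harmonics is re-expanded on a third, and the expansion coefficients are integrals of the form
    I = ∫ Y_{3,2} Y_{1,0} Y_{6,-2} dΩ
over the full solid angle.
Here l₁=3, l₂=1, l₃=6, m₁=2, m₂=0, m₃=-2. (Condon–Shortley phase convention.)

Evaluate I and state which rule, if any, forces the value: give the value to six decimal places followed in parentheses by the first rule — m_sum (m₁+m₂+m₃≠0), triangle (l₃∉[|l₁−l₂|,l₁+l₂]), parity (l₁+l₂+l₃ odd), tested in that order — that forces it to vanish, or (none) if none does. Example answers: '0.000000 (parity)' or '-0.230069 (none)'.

0.000000 (triangle)

l₃=6 ∉ [2,4] — triangle fails ⇒ I = 0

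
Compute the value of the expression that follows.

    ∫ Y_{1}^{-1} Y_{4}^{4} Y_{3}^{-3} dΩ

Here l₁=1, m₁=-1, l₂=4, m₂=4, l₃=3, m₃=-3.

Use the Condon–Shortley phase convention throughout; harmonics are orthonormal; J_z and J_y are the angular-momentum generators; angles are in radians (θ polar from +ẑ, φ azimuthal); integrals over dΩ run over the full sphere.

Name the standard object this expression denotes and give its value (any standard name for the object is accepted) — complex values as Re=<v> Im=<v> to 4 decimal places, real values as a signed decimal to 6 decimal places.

Gaunt coefficient, +0.325735

This is a Gaunt coefficient — the integral of a triple product of spherical harmonics over the sphere.
Checks pass: Σm=0; 8 even; l₃=3∈[3,5].
(2·1+1)(2·4+1)(2·3+1) = 189
Δ: 2! 0! 6! / 9! → 1/252
sum: t=1:−1/36 = -1/36
3j²(1 4 3; 0 0 0) = Δ·Π!·Σ² = 4/63  (sign +1)
sum: t=2:+1/1440 = 1/1440
3j²(1 4 3; -1 4 -3) = Δ·Π!·Σ² = 1/9  (sign +1)
combine: 4πI² = 189·4/63·1/9 = 4/3
take √, sign +1: I = 0.32573501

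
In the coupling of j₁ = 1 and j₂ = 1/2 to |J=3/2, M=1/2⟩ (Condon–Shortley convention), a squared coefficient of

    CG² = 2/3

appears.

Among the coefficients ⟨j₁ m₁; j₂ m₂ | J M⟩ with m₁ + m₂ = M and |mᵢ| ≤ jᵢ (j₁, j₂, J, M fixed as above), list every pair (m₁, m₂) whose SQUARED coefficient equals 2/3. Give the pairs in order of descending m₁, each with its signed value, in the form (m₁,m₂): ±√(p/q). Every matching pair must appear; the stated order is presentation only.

Admissible pairs with m₁+m₂ = M = 1/2: (0,1/2), (1,-1/2)
  (m₁,m₂)=(1,-1/2): CG² = 1/3, CG = +√(1/3)
  (m₁,m₂)=(0,1/2): CG² = 2/3, CG = +√(2/3)   ← matches the target
Pairs with CG² = 2/3: (0,1/2): +√(2/3)

(0,1/2): +√(2/3)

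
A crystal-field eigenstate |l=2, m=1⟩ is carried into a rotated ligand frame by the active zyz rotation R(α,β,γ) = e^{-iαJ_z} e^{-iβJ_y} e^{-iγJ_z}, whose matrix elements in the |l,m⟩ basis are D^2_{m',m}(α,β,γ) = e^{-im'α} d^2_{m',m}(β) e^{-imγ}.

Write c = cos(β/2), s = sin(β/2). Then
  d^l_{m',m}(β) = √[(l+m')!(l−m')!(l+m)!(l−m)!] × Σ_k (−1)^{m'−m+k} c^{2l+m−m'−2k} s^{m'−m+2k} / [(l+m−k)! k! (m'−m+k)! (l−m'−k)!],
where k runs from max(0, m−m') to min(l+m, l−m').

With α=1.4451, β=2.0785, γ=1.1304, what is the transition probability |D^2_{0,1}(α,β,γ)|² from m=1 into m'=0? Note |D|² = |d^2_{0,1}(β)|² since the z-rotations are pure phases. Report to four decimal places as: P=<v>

Split into d^2_{0,1}(β=2.0785) × two z-phases.
Half-angle: c=0.506867, s=0.862024. N=√(2·2·6·1)=4.898979
Admissible k: 1..2 (factorial args all ≥0)
  k=1: (−1)^0·4.8990/(2)·0.5069^3·0.8620^1 = +0.274965
  k=2: (−1)^1·4.8990/(2)·0.5069^1·0.8620^3 = -0.795295
d^2_{0,1}(2.0785) = +0.274965 -0.795295 = -0.520330
|D^2_{0,1}|² = |d^2_{0,1}(β)|² = (-0.520330)² = 0.270743 (the z-rotation phases have unit modulus)

P=0.2707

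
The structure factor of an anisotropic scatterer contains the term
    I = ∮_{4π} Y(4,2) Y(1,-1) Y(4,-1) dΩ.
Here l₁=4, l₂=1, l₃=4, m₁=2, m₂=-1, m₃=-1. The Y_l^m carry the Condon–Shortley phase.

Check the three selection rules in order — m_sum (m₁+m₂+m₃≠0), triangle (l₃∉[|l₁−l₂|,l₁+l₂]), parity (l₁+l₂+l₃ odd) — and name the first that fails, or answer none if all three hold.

parity

m₁+m₂+m₃ = 2 − 1 − 1 = 0  ✓
triangle: |4−1|=3 ≤ l₃=4 ≤ 4+1=5  ✓
parity: l₁+l₂+l₃ = 9 is odd  ✗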